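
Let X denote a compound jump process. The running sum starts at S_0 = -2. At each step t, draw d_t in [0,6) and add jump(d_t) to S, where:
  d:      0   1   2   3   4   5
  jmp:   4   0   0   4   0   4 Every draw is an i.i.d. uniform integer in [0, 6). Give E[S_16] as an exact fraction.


Outcome values over d=0..5: [4, 0, 0, 4, 0, 4]
Σy = 12, Σy² = 48, M = 6
μ = 12/6 = 2,  σ² = 48/6 − (2)² = 4
E[S_16] = -2 + 16·(2) = 30

30


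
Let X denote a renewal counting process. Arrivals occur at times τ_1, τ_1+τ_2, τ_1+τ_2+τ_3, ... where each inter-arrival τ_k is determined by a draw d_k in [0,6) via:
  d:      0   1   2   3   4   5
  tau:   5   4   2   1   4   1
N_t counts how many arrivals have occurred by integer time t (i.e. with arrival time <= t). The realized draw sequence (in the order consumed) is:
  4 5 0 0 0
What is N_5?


draw d_1=4: τ_1=4, arrival time A_1=4
draw d_2=5: τ_2=1, arrival time A_2=5
draw d_3=0: τ_3=5, arrival time A_3=10
draw d_4=0: τ_4=5, arrival time A_4=15
draw d_5=0: τ_5=5, arrival time A_5=20
N_t over t=0..5: 0:0 1:0 2:0 3:0 4:1 5:2

2


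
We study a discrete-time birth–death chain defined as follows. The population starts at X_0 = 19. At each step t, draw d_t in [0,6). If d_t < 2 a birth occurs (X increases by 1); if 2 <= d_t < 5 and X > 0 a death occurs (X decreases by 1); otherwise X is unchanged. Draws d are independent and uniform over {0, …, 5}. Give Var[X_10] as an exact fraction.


145/18

X can drop by at most 1 per step and X_0 = 19 > T = 10, so X_t >= 19 − t >= 9 > 0 for every t <= 10: the floor at 0 (the 'and X > 0' condition) never binds. Hence X_10 = X_0 + Σ_{t<10} Y_t with i.i.d. increments Y_t = y(d_t) ∈ {+1, −1, 0}.
Outcome values over d=0..5: [1, 1, -1, -1, -1, 0]
Σy = -1, Σy² = 5, M = 6
μ = -1/6 = -1/6,  σ² = 5/6 − (-1/6)² = 29/36
Independent increments: Var[X_10] = 10·σ² = 10·(29/36) = 145/18


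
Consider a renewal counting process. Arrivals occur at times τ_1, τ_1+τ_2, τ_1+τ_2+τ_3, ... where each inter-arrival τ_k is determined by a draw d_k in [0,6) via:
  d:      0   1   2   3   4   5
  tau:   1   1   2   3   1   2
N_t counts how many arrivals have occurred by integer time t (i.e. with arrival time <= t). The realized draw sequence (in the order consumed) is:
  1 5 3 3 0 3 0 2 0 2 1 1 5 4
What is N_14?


7

draw d_1=1: τ_1=1, arrival time A_1=1
draw d_2=5: τ_2=2, arrival time A_2=3
draw d_3=3: τ_3=3, arrival time A_3=6
draw d_4=3: τ_4=3, arrival time A_4=9
draw d_5=0: τ_5=1, arrival time A_5=10
draw d_6=3: τ_6=3, arrival time A_6=13
draw d_7=0: τ_7=1, arrival time A_7=14
draw d_8=2: τ_8=2, arrival time A_8=16
draw d_9=0: τ_9=1, arrival time A_9=17
draw d_10=2: τ_10=2, arrival time A_10=19
draw d_11=1: τ_11=1, arrival time A_11=20
draw d_12=1: τ_12=1, arrival time A_12=21
draw d_13=5: τ_13=2, arrival time A_13=23
draw d_14=4: τ_14=1, arrival time A_14=24
N_t over t=0..14: 0:0 1:1 2:1 3:2 4:2 5:2 6:3 7:3 8:3 9:4 10:5 11:5 12:5 13:6 14:7


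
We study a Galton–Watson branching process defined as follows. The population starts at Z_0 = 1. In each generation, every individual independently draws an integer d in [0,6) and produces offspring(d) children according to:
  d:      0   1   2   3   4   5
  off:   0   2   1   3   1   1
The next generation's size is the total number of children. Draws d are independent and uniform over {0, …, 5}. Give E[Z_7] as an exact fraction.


Outcome values over d=0..5: [0, 2, 1, 3, 1, 1]
Σy = 8, Σy² = 16, M = 6
μ = 8/6 = 4/3,  σ² = 16/6 − (4/3)² = 8/9
E[Z_0] = 1
E[Z_1] = 4/3·E[Z_0] = 4/3
E[Z_2] = 4/3·E[Z_1] = 16/9
E[Z_3] = 4/3·E[Z_2] = 64/27
E[Z_4] = 4/3·E[Z_3] = 256/81
E[Z_5] = 4/3·E[Z_4] = 1024/243
E[Z_6] = 4/3·E[Z_5] = 4096/729
E[Z_7] = 4/3·E[Z_6] = 16384/2187

16384/2187


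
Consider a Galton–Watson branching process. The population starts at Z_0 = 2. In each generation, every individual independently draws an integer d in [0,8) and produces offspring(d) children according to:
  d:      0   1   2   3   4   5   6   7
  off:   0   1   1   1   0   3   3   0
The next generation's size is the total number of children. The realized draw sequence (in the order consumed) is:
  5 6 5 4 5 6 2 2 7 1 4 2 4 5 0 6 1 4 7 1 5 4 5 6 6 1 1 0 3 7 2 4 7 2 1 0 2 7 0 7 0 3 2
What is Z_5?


7

gen 0: Z_0=2, draws=[5, 6], offspring=[3, 3], Z_1=6
gen 1: Z_1=6, draws=[5, 4, 5, 6, 2, 2], offspring=[3, 0, 3, 3, 1, 1], Z_2=11
gen 2: Z_2=11, draws=[7, 1, 4, 2, 4, 5, 0, 6, 1, 4, 7], offspring=[0, 1, 0, 1, 0, 3, 0, 3, 1, 0, 0], Z_3=9
gen 3: Z_3=9, draws=[1, 5, 4, 5, 6, 6, 1, 1, 0], offspring=[1, 3, 0, 3, 3, 3, 1, 1, 0], Z_4=15
gen 4: Z_4=15, draws=[3, 7, 2, 4, 7, 2, 1, 0, 2, 7, 0, 7, 0, 3, 2], offspring=[1, 0, 1, 0, 0, 1, 1, 0, 1, 0, 0, 0, 0, 1, 1], Z_5=7


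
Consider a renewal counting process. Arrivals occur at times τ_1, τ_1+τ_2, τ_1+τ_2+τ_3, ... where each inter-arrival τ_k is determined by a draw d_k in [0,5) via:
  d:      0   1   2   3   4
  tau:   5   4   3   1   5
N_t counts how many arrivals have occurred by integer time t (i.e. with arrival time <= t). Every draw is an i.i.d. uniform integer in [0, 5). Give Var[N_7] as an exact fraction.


3419710914/6103515625

Inter-arrival values over d=0..4: [5, 4, 3, 1, 5]
Each d has probability 1/5, so the pmf of τ is: f(1) = 1/5, f(3) = 1/5, f(4) = 1/5, f(5) = 2/5
Let p_n(j) = P(N_n = j), with p_0 = [1]. Condition on τ_1: p_n(0) = P(τ > n), and for j >= 1, p_n(j) = Σ_{k<=n} f(k)·p_{n−k}(j−1)
p_1 = [4/5, 1/5]  (j = 0..1)
p_2 = [4/5, 4/25, 1/25]  (j = 0..2)
p_3 = [3/5, 9/25, 4/125, 1/125]  (j = 0..3)
p_4 = [2/5, 12/25, 14/125, 4/625, 1/625]  (j = 0..4)
p_5 = [0, 4/5, 21/125, 19/625, 4/3125, 1/3125]  (j = 0..5)
p_6 = [0, 3/5, 43/125, 6/125, 24/3125, 4/15625, 1/15625]  (j = 0..6)
p_7 = [0, 13/25, 44/125, 71/625, 39/3125, 29/15625, 4/78125, 1/78125]  (j = 0..7)
E[N_7] = Σ j·p_7(j) = 126906/78125;  E[N_7²] = Σ j²·p_7(j) = 249918/78125
Var[N_7] = 249918/78125 − (126906/78125)² = 3419710914/6103515625


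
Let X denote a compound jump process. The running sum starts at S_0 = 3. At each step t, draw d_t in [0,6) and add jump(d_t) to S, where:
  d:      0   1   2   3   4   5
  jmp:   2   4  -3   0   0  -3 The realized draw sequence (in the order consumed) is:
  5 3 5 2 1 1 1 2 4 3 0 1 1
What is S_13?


13

t=0: S=3, d=5, jump=-3, S_1=0
t=1: S=0, d=3, jump=0, S_2=0
t=2: S=0, d=5, jump=-3, S_3=-3
t=3: S=-3, d=2, jump=-3, S_4=-6
t=4: S=-6, d=1, jump=4, S_5=-2
t=5: S=-2, d=1, jump=4, S_6=2
t=6: S=2, d=1, jump=4, S_7=6
t=7: S=6, d=2, jump=-3, S_8=3
t=8: S=3, d=4, jump=0, S_9=3
t=9: S=3, d=3, jump=0, S_10=3
t=10: S=3, d=0, jump=2, S_11=5
t=11: S=5, d=1, jump=4, S_12=9
t=12: S=9, d=1, jump=4, S_13=13


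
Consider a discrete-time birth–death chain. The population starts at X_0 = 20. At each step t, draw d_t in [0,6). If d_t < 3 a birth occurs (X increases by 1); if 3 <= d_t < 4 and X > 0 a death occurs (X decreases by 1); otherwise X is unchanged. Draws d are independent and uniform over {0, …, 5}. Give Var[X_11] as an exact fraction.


55/9

X can drop by at most 1 per step and X_0 = 20 > T = 11, so X_t >= 20 − t >= 9 > 0 for every t <= 11: the floor at 0 (the 'and X > 0' condition) never binds. Hence X_11 = X_0 + Σ_{t<11} Y_t with i.i.d. increments Y_t = y(d_t) ∈ {+1, −1, 0}.
Outcome values over d=0..5: [1, 1, 1, -1, 0, 0]
Σy = 2, Σy² = 4, M = 6
μ = 2/6 = 1/3,  σ² = 4/6 − (1/3)² = 5/9
Independent increments: Var[X_11] = 11·σ² = 11·(5/9) = 55/9


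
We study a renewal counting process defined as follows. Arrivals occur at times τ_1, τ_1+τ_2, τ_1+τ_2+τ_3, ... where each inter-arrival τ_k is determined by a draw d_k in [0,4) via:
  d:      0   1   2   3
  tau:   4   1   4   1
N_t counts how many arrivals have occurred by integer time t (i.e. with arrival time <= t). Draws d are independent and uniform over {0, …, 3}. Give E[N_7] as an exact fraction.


335/128

Inter-arrival values over d=0..3: [4, 1, 4, 1]
Each d has probability 1/4, so the pmf of τ is: f(1) = 1/2, f(4) = 1/2
Renewal equation for m(n) = E[N_n]: condition on τ_1 = k (if k <= n, one arrival plus a fresh copy on the remaining n−k steps): m(n) = F(n) + Σ_{k<=n} f(k)·m(n−k), where F(n) = P(τ <= n) and m(0) = 0
m(1) = F(1) = 1/2
m(2) = F(2) + f(1)·m(1) = 1/2 + 1/2·1/2 = 3/4
m(3) = F(3) + f(1)·m(2) = 1/2 + 1/2·3/4 = 7/8
m(4) = F(4) + f(1)·m(3) = 1 + 1/2·7/8 = 23/16
m(5) = F(5) + f(1)·m(4) + f(4)·m(1) = 1 + 1/2·23/16 + 1/2·1/2 = 63/32
m(6) = F(6) + f(1)·m(5) + f(4)·m(2) = 1 + 1/2·63/32 + 1/2·3/4 = 151/64
m(7) = F(7) + f(1)·m(6) + f(4)·m(3) = 1 + 1/2·151/64 + 1/2·7/8 = 335/128
E[N_7] = m(7) = 335/128


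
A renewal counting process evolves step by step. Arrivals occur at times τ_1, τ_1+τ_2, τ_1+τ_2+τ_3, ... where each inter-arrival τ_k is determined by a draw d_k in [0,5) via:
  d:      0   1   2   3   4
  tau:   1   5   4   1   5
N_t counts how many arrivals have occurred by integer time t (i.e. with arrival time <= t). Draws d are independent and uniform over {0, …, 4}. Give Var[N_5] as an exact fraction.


Inter-arrival values over d=0..4: [1, 5, 4, 1, 5]
Each d has probability 1/5, so the pmf of τ is: f(1) = 2/5, f(4) = 1/5, f(5) = 2/5
Let p_n(j) = P(N_n = j), with p_0 = [1]. Condition on τ_1: p_n(0) = P(τ > n), and for j >= 1, p_n(j) = Σ_{k<=n} f(k)·p_{n−k}(j−1)
p_1 = [3/5, 2/5]  (j = 0..1)
p_2 = [3/5, 6/25, 4/25]  (j = 0..2)
p_3 = [3/5, 6/25, 12/125, 8/125]  (j = 0..3)
p_4 = [2/5, 11/25, 12/125, 24/625, 16/625]  (j = 0..4)
p_5 = [0, 17/25, 32/125, 24/625, 48/3125, 32/3125]  (j = 0..5)
E[N_5] = Σ j·p_5(j) = 4437/3125;  E[N_5²] = Σ j²·p_5(j) = 7973/3125
Var[N_5] = 7973/3125 − (4437/3125)² = 5228656/9765625

5228656/9765625


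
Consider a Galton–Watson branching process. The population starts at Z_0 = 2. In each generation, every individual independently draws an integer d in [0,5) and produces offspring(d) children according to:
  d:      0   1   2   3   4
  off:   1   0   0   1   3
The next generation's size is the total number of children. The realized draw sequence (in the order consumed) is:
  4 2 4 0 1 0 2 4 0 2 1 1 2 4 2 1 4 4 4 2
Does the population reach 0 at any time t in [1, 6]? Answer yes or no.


no

gen 0: Z_0=2, draws=[4, 2], offspring=[3, 0], Z_1=3
gen 1: Z_1=3, draws=[4, 0, 1], offspring=[3, 1, 0], Z_2=4
gen 2: Z_2=4, draws=[0, 2, 4, 0], offspring=[1, 0, 3, 1], Z_3=5
gen 3: Z_3=5, draws=[2, 1, 1, 2, 4], offspring=[0, 0, 0, 0, 3], Z_4=3
gen 4: Z_4=3, draws=[2, 1, 4], offspring=[0, 0, 3], Z_5=3
gen 5: Z_5=3, draws=[4, 4, 2], offspring=[3, 3, 0], Z_6=6


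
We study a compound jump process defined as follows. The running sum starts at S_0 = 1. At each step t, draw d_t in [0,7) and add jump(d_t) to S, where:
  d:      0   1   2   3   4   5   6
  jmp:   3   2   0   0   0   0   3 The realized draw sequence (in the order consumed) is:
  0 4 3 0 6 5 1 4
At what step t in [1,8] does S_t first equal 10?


5

t=0: S=1, d=0, jump=3, S_1=4
t=1: S=4, d=4, jump=0, S_2=4
t=2: S=4, d=3, jump=0, S_3=4
t=3: S=4, d=0, jump=3, S_4=7
t=4: S=7, d=6, jump=3, S_5=10
t=5: S=10, d=5, jump=0, S_6=10
t=6: S=10, d=1, jump=2, S_7=12
t=7: S=12, d=4, jump=0, S_8=12


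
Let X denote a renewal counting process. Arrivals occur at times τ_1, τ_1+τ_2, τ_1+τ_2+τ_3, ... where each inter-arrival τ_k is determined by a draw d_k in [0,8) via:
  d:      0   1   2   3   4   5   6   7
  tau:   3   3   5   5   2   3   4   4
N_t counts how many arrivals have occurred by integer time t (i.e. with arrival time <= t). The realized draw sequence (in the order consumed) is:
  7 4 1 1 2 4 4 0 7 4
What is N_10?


3

draw d_1=7: τ_1=4, arrival time A_1=4
draw d_2=4: τ_2=2, arrival time A_2=6
draw d_3=1: τ_3=3, arrival time A_3=9
draw d_4=1: τ_4=3, arrival time A_4=12
draw d_5=2: τ_5=5, arrival time A_5=17
draw d_6=4: τ_6=2, arrival time A_6=19
draw d_7=4: τ_7=2, arrival time A_7=21
draw d_8=0: τ_8=3, arrival time A_8=24
draw d_9=7: τ_9=4, arrival time A_9=28
draw d_10=4: τ_10=2, arrival time A_10=30
N_t over t=0..10: 0:0 1:0 2:0 3:0 4:1 5:1 6:2 7:2 8:2 9:3 10:3


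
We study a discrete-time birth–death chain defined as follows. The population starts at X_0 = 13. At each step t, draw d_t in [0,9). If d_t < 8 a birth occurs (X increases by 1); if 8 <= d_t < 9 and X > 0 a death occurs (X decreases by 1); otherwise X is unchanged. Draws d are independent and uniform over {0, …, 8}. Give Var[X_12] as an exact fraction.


128/27

X can drop by at most 1 per step and X_0 = 13 > T = 12, so X_t >= 13 − t >= 1 > 0 for every t <= 12: the floor at 0 (the 'and X > 0' condition) never binds. Hence X_12 = X_0 + Σ_{t<12} Y_t with i.i.d. increments Y_t = y(d_t) ∈ {+1, −1, 0}.
Outcome values over d=0..8: [1, 1, 1, 1, 1, 1, 1, 1, -1]
Σy = 7, Σy² = 9, M = 9
μ = 7/9 = 7/9,  σ² = 9/9 − (7/9)² = 32/81
Independent increments: Var[X_12] = 12·σ² = 12·(32/81) = 128/27


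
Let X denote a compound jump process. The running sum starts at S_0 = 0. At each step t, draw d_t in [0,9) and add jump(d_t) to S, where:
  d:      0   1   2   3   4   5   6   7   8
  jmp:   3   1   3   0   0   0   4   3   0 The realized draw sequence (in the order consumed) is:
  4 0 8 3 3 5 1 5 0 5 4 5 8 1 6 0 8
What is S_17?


t=0: S=0, d=4, jump=0, S_1=0
t=1: S=0, d=0, jump=3, S_2=3
t=2: S=3, d=8, jump=0, S_3=3
t=3: S=3, d=3, jump=0, S_4=3
t=4: S=3, d=3, jump=0, S_5=3
t=5: S=3, d=5, jump=0, S_6=3
t=6: S=3, d=1, jump=1, S_7=4
t=7: S=4, d=5, jump=0, S_8=4
t=8: S=4, d=0, jump=3, S_9=7
t=9: S=7, d=5, jump=0, S_10=7
t=10: S=7, d=4, jump=0, S_11=7
t=11: S=7, d=5, jump=0, S_12=7
t=12: S=7, d=8, jump=0, S_13=7
t=13: S=7, d=1, jump=1, S_14=8
t=14: S=8, d=6, jump=4, S_15=12
t=15: S=12, d=0, jump=3, S_16=15
t=16: S=15, d=8, jump=0, S_17=15

15


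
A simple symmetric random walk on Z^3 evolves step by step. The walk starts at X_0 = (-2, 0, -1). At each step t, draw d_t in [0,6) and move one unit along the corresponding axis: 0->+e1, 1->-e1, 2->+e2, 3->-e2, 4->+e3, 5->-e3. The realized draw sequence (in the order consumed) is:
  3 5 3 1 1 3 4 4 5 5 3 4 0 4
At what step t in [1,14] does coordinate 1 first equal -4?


5

t=0: X=(-2, 0, -1), d=3 → -e2, X_1=(-2, -1, -1)
t=1: X=(-2, -1, -1), d=5 → -e3, X_2=(-2, -1, -2)
t=2: X=(-2, -1, -2), d=3 → -e2, X_3=(-2, -2, -2)
t=3: X=(-2, -2, -2), d=1 → -e1, X_4=(-3, -2, -2)
t=4: X=(-3, -2, -2), d=1 → -e1, X_5=(-4, -2, -2)
t=5: X=(-4, -2, -2), d=3 → -e2, X_6=(-4, -3, -2)
t=6: X=(-4, -3, -2), d=4 → +e3, X_7=(-4, -3, -1)
t=7: X=(-4, -3, -1), d=4 → +e3, X_8=(-4, -3, 0)
t=8: X=(-4, -3, 0), d=5 → -e3, X_9=(-4, -3, -1)
t=9: X=(-4, -3, -1), d=5 → -e3, X_10=(-4, -3, -2)
t=10: X=(-4, -3, -2), d=3 → -e2, X_11=(-4, -4, -2)
t=11: X=(-4, -4, -2), d=4 → +e3, X_12=(-4, -4, -1)
t=12: X=(-4, -4, -1), d=0 → +e1, X_13=(-3, -4, -1)
t=13: X=(-3, -4, -1), d=4 → +e3, X_14=(-3, -4, 0)


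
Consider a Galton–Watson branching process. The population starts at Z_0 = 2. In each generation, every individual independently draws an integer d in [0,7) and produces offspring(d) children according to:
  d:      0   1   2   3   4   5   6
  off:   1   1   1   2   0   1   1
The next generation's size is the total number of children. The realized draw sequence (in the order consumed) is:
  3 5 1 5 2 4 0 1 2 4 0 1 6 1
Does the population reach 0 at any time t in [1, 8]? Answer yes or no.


gen 0: Z_0=2, draws=[3, 5], offspring=[2, 1], Z_1=3
gen 1: Z_1=3, draws=[1, 5, 2], offspring=[1, 1, 1], Z_2=3
gen 2: Z_2=3, draws=[4, 0, 1], offspring=[0, 1, 1], Z_3=2
gen 3: Z_3=2, draws=[2, 4], offspring=[1, 0], Z_4=1
gen 4: Z_4=1, draws=[0], offspring=[1], Z_5=1
gen 5: Z_5=1, draws=[1], offspring=[1], Z_6=1
gen 6: Z_6=1, draws=[6], offspring=[1], Z_7=1
gen 7: Z_7=1, draws=[1], offspring=[1], Z_8=1

no


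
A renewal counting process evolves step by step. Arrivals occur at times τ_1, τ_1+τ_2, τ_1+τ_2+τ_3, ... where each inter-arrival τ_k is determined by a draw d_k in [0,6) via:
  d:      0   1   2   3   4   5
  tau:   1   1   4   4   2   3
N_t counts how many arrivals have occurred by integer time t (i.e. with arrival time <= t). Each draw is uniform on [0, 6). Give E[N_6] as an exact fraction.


Inter-arrival values over d=0..5: [1, 1, 4, 4, 2, 3]
Each d has probability 1/6, so the pmf of τ is: f(1) = 1/3, f(2) = 1/6, f(3) = 1/6, f(4) = 1/3
Renewal equation for m(n) = E[N_n]: condition on τ_1 = k (if k <= n, one arrival plus a fresh copy on the remaining n−k steps): m(n) = F(n) + Σ_{k<=n} f(k)·m(n−k), where F(n) = P(τ <= n) and m(0) = 0
m(1) = F(1) = 1/3
m(2) = F(2) + f(1)·m(1) = 1/2 + 1/3·1/3 = 11/18
m(3) = F(3) + f(1)·m(2) + f(2)·m(1) = 2/3 + 1/3·11/18 + 1/6·1/3 = 25/27
m(4) = F(4) + f(1)·m(3) + f(2)·m(2) + f(3)·m(1) = 1 + 1/3·25/27 + 1/6·11/18 + 1/6·1/3 = 475/324
m(5) = F(5) + f(1)·m(4) + f(2)·m(3) + f(3)·m(2) + f(4)·m(1) = 1 + 1/3·475/324 + 1/6·25/27 + 1/6·11/18 + 1/3·1/3 = 451/243
m(6) = F(6) + f(1)·m(5) + f(2)·m(4) + f(3)·m(3) + f(4)·m(2) = 1 + 1/3·451/243 + 1/6·475/324 + 1/6·25/27 + 1/3·11/18 = 12953/5832
E[N_6] = m(6) = 12953/5832

12953/5832


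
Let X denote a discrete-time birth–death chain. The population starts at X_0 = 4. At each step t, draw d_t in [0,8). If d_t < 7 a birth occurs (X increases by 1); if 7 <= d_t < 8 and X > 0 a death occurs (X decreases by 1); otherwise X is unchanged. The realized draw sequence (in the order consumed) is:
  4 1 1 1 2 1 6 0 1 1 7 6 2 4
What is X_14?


t=0: X=4, d=4 → birth, X_1=5
t=1: X=5, d=1 → birth, X_2=6
t=2: X=6, d=1 → birth, X_3=7
t=3: X=7, d=1 → birth, X_4=8
t=4: X=8, d=2 → birth, X_5=9
t=5: X=9, d=1 → birth, X_6=10
t=6: X=10, d=6 → birth, X_7=11
t=7: X=11, d=0 → birth, X_8=12
t=8: X=12, d=1 → birth, X_9=13
t=9: X=13, d=1 → birth, X_10=14
t=10: X=14, d=7 → death, X_11=13
t=11: X=13, d=6 → birth, X_12=14
t=12: X=14, d=2 → birth, X_13=15
t=13: X=15, d=4 → birth, X_14=16

16


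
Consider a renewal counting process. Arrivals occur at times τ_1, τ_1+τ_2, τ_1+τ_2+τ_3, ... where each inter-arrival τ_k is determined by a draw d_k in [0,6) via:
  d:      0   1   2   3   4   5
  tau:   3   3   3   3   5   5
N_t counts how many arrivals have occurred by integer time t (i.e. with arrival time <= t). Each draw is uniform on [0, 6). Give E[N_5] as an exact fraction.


Inter-arrival values over d=0..5: [3, 3, 3, 3, 5, 5]
Each d has probability 1/6, so the pmf of τ is: f(3) = 2/3, f(5) = 1/3
Renewal equation for m(n) = E[N_n]: condition on τ_1 = k (if k <= n, one arrival plus a fresh copy on the remaining n−k steps): m(n) = F(n) + Σ_{k<=n} f(k)·m(n−k), where F(n) = P(τ <= n) and m(0) = 0
m(1) = F(1) = 0
m(2) = F(2) = 0
m(3) = F(3) = 2/3
m(4) = F(4) = 2/3
m(5) = F(5) = 1
E[N_5] = m(5) = 1

1


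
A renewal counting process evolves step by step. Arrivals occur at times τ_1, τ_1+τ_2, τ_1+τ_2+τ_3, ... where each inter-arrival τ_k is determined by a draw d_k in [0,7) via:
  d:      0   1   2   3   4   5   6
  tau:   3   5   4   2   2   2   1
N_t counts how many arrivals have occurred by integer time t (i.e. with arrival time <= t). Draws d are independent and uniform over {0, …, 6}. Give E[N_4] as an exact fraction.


3011/2401

Inter-arrival values over d=0..6: [3, 5, 4, 2, 2, 2, 1]
Each d has probability 1/7, so the pmf of τ is: f(1) = 1/7, f(2) = 3/7, f(3) = 1/7, f(4) = 1/7, f(5) = 1/7
Renewal equation for m(n) = E[N_n]: condition on τ_1 = k (if k <= n, one arrival plus a fresh copy on the remaining n−k steps): m(n) = F(n) + Σ_{k<=n} f(k)·m(n−k), where F(n) = P(τ <= n) and m(0) = 0
m(1) = F(1) = 1/7
m(2) = F(2) + f(1)·m(1) = 4/7 + 1/7·1/7 = 29/49
m(3) = F(3) + f(1)·m(2) + f(2)·m(1) = 5/7 + 1/7·29/49 + 3/7·1/7 = 295/343
m(4) = F(4) + f(1)·m(3) + f(2)·m(2) + f(3)·m(1) = 6/7 + 1/7·295/343 + 3/7·29/49 + 1/7·1/7 = 3011/2401
E[N_4] = m(4) = 3011/2401


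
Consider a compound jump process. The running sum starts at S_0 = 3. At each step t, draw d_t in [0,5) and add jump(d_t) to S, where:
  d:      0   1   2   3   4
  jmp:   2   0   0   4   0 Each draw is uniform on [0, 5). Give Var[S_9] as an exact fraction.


Outcome values over d=0..4: [2, 0, 0, 4, 0]
Σy = 6, Σy² = 20, M = 5
μ = 6/5 = 6/5,  σ² = 20/5 − (6/5)² = 64/25
Independent increments: Var[S_9] = 9·σ² = 9·(64/25) = 576/25

576/25


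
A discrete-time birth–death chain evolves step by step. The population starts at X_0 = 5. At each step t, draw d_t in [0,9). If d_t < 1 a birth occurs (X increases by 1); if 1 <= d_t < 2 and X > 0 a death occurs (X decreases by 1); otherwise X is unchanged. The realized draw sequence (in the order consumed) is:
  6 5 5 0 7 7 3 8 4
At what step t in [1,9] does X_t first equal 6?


4

t=0: X=5, d=6 → hold, X_1=5
t=1: X=5, d=5 → hold, X_2=5
t=2: X=5, d=5 → hold, X_3=5
t=3: X=5, d=0 → birth, X_4=6
t=4: X=6, d=7 → hold, X_5=6
t=5: X=6, d=7 → hold, X_6=6
t=6: X=6, d=3 → hold, X_7=6
t=7: X=6, d=8 → hold, X_8=6
t=8: X=6, d=4 → hold, X_9=6


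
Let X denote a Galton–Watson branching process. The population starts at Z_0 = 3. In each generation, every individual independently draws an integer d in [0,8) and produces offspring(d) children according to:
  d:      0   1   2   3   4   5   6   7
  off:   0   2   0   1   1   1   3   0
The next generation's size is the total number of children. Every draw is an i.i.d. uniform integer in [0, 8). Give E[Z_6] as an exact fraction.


3

Outcome values over d=0..7: [0, 2, 0, 1, 1, 1, 3, 0]
Σy = 8, Σy² = 16, M = 8
μ = 8/8 = 1,  σ² = 16/8 − (1)² = 1
E[Z_0] = 3
E[Z_1] = 1·E[Z_0] = 3
E[Z_2] = 1·E[Z_1] = 3
E[Z_3] = 1·E[Z_2] = 3
E[Z_4] = 1·E[Z_3] = 3
E[Z_5] = 1·E[Z_4] = 3
E[Z_6] = 1·E[Z_5] = 3


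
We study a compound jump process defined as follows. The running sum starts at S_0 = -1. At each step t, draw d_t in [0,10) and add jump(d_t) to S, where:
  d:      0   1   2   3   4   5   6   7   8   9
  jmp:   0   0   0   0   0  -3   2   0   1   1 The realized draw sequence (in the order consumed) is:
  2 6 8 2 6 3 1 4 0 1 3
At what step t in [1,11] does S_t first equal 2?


t=0: S=-1, d=2, jump=0, S_1=-1
t=1: S=-1, d=6, jump=2, S_2=1
t=2: S=1, d=8, jump=1, S_3=2
t=3: S=2, d=2, jump=0, S_4=2
t=4: S=2, d=6, jump=2, S_5=4
t=5: S=4, d=3, jump=0, S_6=4
t=6: S=4, d=1, jump=0, S_7=4
t=7: S=4, d=4, jump=0, S_8=4
t=8: S=4, d=0, jump=0, S_9=4
t=9: S=4, d=1, jump=0, S_10=4
t=10: S=4, d=3, jump=0, S_11=4

3


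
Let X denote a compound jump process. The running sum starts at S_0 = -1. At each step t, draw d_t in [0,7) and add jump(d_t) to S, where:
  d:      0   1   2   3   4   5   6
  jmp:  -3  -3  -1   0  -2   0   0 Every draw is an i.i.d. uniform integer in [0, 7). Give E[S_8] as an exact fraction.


Outcome values over d=0..6: [-3, -3, -1, 0, -2, 0, 0]
Σy = -9, Σy² = 23, M = 7
μ = -9/7 = -9/7,  σ² = 23/7 − (-9/7)² = 80/49
E[S_8] = -1 + 8·(-9/7) = -79/7

-79/7


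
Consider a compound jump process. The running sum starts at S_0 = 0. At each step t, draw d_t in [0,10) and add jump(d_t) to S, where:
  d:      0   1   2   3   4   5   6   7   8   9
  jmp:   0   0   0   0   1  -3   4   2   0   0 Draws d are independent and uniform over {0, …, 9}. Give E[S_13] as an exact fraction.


26/5

Outcome values over d=0..9: [0, 0, 0, 0, 1, -3, 4, 2, 0, 0]
Σy = 4, Σy² = 30, M = 10
μ = 4/10 = 2/5,  σ² = 30/10 − (2/5)² = 71/25
E[S_13] = 0 + 13·(2/5) = 26/5


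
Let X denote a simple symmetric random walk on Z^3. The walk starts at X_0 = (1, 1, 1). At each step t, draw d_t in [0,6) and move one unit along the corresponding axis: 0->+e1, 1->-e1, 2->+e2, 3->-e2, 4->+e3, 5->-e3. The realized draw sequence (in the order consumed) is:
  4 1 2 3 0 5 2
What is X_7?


(1, 2, 1)

t=0: X=(1, 1, 1), d=4 → +e3, X_1=(1, 1, 2)
t=1: X=(1, 1, 2), d=1 → -e1, X_2=(0, 1, 2)
t=2: X=(0, 1, 2), d=2 → +e2, X_3=(0, 2, 2)
t=3: X=(0, 2, 2), d=3 → -e2, X_4=(0, 1, 2)
t=4: X=(0, 1, 2), d=0 → +e1, X_5=(1, 1, 2)
t=5: X=(1, 1, 2), d=5 → -e3, X_6=(1, 1, 1)
t=6: X=(1, 1, 1), d=2 → +e2, X_7=(1, 2, 1)


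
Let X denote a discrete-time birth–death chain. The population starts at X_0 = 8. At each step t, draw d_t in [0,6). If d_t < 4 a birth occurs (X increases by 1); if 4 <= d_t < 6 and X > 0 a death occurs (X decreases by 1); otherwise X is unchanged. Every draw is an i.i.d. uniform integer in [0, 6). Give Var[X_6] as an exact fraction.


X can drop by at most 1 per step and X_0 = 8 > T = 6, so X_t >= 8 − t >= 2 > 0 for every t <= 6: the floor at 0 (the 'and X > 0' condition) never binds. Hence X_6 = X_0 + Σ_{t<6} Y_t with i.i.d. increments Y_t = y(d_t) ∈ {+1, −1, 0}.
Outcome values over d=0..5: [1, 1, 1, 1, -1, -1]
Σy = 2, Σy² = 6, M = 6
μ = 2/6 = 1/3,  σ² = 6/6 − (1/3)² = 8/9
Independent increments: Var[X_6] = 6·σ² = 6·(8/9) = 16/3

16/3


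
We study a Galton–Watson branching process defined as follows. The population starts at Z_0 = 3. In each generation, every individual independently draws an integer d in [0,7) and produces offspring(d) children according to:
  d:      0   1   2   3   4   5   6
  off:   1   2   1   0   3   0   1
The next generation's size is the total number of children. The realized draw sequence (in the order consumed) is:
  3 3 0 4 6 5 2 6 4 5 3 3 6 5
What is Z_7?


0

gen 0: Z_0=3, draws=[3, 3, 0], offspring=[0, 0, 1], Z_1=1
gen 1: Z_1=1, draws=[4], offspring=[3], Z_2=3
gen 2: Z_2=3, draws=[6, 5, 2], offspring=[1, 0, 1], Z_3=2
gen 3: Z_3=2, draws=[6, 4], offspring=[1, 3], Z_4=4
gen 4: Z_4=4, draws=[5, 3, 3, 6], offspring=[0, 0, 0, 1], Z_5=1
gen 5: Z_5=1, draws=[5], offspring=[0], Z_6=0
gen 6: Z_6=0, draws=[], offspring=[], Z_7=0


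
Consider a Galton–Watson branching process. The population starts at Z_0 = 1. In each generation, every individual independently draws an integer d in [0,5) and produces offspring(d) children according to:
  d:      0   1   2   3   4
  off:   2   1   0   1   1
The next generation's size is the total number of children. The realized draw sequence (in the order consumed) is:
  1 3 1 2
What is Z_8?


gen 0: Z_0=1, draws=[1], offspring=[1], Z_1=1
gen 1: Z_1=1, draws=[3], offspring=[1], Z_2=1
gen 2: Z_2=1, draws=[1], offspring=[1], Z_3=1
gen 3: Z_3=1, draws=[2], offspring=[0], Z_4=0
gen 4: Z_4=0, draws=[], offspring=[], Z_5=0
gen 5: Z_5=0, draws=[], offspring=[], Z_6=0
gen 6: Z_6=0, draws=[], offspring=[], Z_7=0
gen 7: Z_7=0, draws=[], offspring=[], Z_8=0

0


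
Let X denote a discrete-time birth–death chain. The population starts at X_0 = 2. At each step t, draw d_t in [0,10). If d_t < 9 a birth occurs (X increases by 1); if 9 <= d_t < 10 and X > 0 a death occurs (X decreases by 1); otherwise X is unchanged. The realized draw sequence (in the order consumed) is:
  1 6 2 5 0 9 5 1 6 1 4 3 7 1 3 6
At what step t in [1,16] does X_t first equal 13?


13

t=0: X=2, d=1 → birth, X_1=3
t=1: X=3, d=6 → birth, X_2=4
t=2: X=4, d=2 → birth, X_3=5
t=3: X=5, d=5 → birth, X_4=6
t=4: X=6, d=0 → birth, X_5=7
t=5: X=7, d=9 → death, X_6=6
t=6: X=6, d=5 → birth, X_7=7
t=7: X=7, d=1 → birth, X_8=8
t=8: X=8, d=6 → birth, X_9=9
t=9: X=9, d=1 → birth, X_10=10
t=10: X=10, d=4 → birth, X_11=11
t=11: X=11, d=3 → birth, X_12=12
t=12: X=12, d=7 → birth, X_13=13
t=13: X=13, d=1 → birth, X_14=14
t=14: X=14, d=3 → birth, X_15=15
t=15: X=15, d=6 → birth, X_16=16


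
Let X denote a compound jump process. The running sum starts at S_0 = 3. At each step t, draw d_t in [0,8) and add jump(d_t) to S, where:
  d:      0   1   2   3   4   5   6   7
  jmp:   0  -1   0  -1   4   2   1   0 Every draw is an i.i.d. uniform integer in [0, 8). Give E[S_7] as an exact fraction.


59/8

Outcome values over d=0..7: [0, -1, 0, -1, 4, 2, 1, 0]
Σy = 5, Σy² = 23, M = 8
μ = 5/8 = 5/8,  σ² = 23/8 − (5/8)² = 159/64
E[S_7] = 3 + 7·(5/8) = 59/8


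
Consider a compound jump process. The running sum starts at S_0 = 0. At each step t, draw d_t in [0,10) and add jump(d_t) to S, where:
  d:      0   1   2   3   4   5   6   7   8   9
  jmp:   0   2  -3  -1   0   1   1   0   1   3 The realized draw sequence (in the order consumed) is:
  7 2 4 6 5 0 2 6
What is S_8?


-3

t=0: S=0, d=7, jump=0, S_1=0
t=1: S=0, d=2, jump=-3, S_2=-3
t=2: S=-3, d=4, jump=0, S_3=-3
t=3: S=-3, d=6, jump=1, S_4=-2
t=4: S=-2, d=5, jump=1, S_5=-1
t=5: S=-1, d=0, jump=0, S_6=-1
t=6: S=-1, d=2, jump=-3, S_7=-4
t=7: S=-4, d=6, jump=1, S_8=-3


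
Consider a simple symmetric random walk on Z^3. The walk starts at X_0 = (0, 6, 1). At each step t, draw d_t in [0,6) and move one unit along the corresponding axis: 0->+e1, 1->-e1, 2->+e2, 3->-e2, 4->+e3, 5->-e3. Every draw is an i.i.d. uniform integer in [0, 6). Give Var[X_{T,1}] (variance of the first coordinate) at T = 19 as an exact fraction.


19/3

Outcome values over d=0..5: [1, -1, 0, 0, 0, 0]
Σy = 0, Σy² = 2, M = 6
μ = 0/6 = 0,  σ² = 2/6 − (0)² = 1/3
Independent increments: Var[X_19] = 19·σ² = 19·(1/3) = 19/3


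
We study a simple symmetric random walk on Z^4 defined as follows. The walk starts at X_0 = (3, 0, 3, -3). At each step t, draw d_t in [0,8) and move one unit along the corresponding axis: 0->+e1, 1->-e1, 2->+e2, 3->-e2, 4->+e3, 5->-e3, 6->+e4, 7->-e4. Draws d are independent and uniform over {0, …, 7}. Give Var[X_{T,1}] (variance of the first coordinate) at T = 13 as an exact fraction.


Outcome values over d=0..7: [1, -1, 0, 0, 0, 0, 0, 0]
Σy = 0, Σy² = 2, M = 8
μ = 0/8 = 0,  σ² = 2/8 − (0)² = 1/4
Independent increments: Var[X_13] = 13·σ² = 13·(1/4) = 13/4

13/4


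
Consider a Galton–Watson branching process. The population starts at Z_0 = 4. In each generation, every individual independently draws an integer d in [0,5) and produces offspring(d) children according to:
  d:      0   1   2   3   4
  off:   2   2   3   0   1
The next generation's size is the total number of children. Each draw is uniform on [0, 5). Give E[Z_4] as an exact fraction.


16384/625

Outcome values over d=0..4: [2, 2, 3, 0, 1]
Σy = 8, Σy² = 18, M = 5
μ = 8/5 = 8/5,  σ² = 18/5 − (8/5)² = 26/25
E[Z_0] = 4
E[Z_1] = 8/5·E[Z_0] = 32/5
E[Z_2] = 8/5·E[Z_1] = 256/25
E[Z_3] = 8/5·E[Z_2] = 2048/125
E[Z_4] = 8/5·E[Z_3] = 16384/625


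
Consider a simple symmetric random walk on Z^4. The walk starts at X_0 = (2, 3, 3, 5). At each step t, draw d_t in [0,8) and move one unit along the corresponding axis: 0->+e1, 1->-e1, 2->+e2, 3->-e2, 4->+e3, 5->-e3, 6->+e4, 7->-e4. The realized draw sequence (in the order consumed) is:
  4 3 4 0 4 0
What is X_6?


t=0: X=(2, 3, 3, 5), d=4 → +e3, X_1=(2, 3, 4, 5)
t=1: X=(2, 3, 4, 5), d=3 → -e2, X_2=(2, 2, 4, 5)
t=2: X=(2, 2, 4, 5), d=4 → +e3, X_3=(2, 2, 5, 5)
t=3: X=(2, 2, 5, 5), d=0 → +e1, X_4=(3, 2, 5, 5)
t=4: X=(3, 2, 5, 5), d=4 → +e3, X_5=(3, 2, 6, 5)
t=5: X=(3, 2, 6, 5), d=0 → +e1, X_6=(4, 2, 6, 5)

(4, 2, 6, 5)


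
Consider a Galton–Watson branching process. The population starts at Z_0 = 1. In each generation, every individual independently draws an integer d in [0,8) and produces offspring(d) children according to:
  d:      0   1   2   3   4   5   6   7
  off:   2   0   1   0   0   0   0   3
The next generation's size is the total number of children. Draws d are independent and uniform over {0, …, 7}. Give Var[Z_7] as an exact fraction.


196642647/268435456

Outcome values over d=0..7: [2, 0, 1, 0, 0, 0, 0, 3]
Σy = 6, Σy² = 14, M = 8
μ = 6/8 = 3/4,  σ² = 14/8 − (3/4)² = 19/16
V_0 = 0, E_0 = 1
V_1 = 19/16·E_0 + (3/4)²·V_0 = 19/16;  E_1 = 3/4
V_2 = 19/16·E_1 + (3/4)²·V_1 = 399/256;  E_2 = 9/16
V_3 = 19/16·E_2 + (3/4)²·V_2 = 6327/4096;  E_3 = 27/64
V_4 = 19/16·E_3 + (3/4)²·V_3 = 89775/65536;  E_4 = 81/256
V_5 = 19/16·E_4 + (3/4)²·V_4 = 1201959/1048576;  E_5 = 243/1024
V_6 = 19/16·E_5 + (3/4)²·V_5 = 15545439/16777216;  E_6 = 729/4096
V_7 = 19/16·E_6 + (3/4)²·V_6 = 196642647/268435456;  E_7 = 2187/16384


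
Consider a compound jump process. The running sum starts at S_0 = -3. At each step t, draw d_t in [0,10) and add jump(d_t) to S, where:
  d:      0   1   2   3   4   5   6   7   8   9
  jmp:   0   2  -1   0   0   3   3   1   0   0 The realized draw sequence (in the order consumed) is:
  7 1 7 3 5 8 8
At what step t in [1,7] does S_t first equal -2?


1

t=0: S=-3, d=7, jump=1, S_1=-2
t=1: S=-2, d=1, jump=2, S_2=0
t=2: S=0, d=7, jump=1, S_3=1
t=3: S=1, d=3, jump=0, S_4=1
t=4: S=1, d=5, jump=3, S_5=4
t=5: S=4, d=8, jump=0, S_6=4
t=6: S=4, d=8, jump=0, S_7=4


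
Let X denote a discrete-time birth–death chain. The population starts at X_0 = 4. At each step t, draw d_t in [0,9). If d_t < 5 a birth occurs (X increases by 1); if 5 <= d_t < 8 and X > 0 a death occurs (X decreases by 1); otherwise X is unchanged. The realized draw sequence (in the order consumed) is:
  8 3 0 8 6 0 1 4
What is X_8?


t=0: X=4, d=8 → hold, X_1=4
t=1: X=4, d=3 → birth, X_2=5
t=2: X=5, d=0 → birth, X_3=6
t=3: X=6, d=8 → hold, X_4=6
t=4: X=6, d=6 → death, X_5=5
t=5: X=5, d=0 → birth, X_6=6
t=6: X=6, d=1 → birth, X_7=7
t=7: X=7, d=4 → birth, X_8=8

8


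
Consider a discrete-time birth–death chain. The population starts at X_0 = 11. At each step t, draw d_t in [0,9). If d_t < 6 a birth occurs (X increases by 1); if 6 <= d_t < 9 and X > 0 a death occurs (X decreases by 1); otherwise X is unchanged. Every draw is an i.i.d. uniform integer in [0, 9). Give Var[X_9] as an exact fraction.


X can drop by at most 1 per step and X_0 = 11 > T = 9, so X_t >= 11 − t >= 2 > 0 for every t <= 9: the floor at 0 (the 'and X > 0' condition) never binds. Hence X_9 = X_0 + Σ_{t<9} Y_t with i.i.d. increments Y_t = y(d_t) ∈ {+1, −1, 0}.
Outcome values over d=0..8: [1, 1, 1, 1, 1, 1, -1, -1, -1]
Σy = 3, Σy² = 9, M = 9
μ = 3/9 = 1/3,  σ² = 9/9 − (1/3)² = 8/9
Independent increments: Var[X_9] = 9·σ² = 9·(8/9) = 8

8


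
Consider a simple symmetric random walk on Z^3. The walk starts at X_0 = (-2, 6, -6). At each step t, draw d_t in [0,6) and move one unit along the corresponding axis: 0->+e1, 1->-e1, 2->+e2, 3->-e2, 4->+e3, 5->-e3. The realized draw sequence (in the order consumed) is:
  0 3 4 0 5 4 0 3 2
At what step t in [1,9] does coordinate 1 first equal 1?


t=0: X=(-2, 6, -6), d=0 → +e1, X_1=(-1, 6, -6)
t=1: X=(-1, 6, -6), d=3 → -e2, X_2=(-1, 5, -6)
t=2: X=(-1, 5, -6), d=4 → +e3, X_3=(-1, 5, -5)
t=3: X=(-1, 5, -5), d=0 → +e1, X_4=(0, 5, -5)
t=4: X=(0, 5, -5), d=5 → -e3, X_5=(0, 5, -6)
t=5: X=(0, 5, -6), d=4 → +e3, X_6=(0, 5, -5)
t=6: X=(0, 5, -5), d=0 → +e1, X_7=(1, 5, -5)
t=7: X=(1, 5, -5), d=3 → -e2, X_8=(1, 4, -5)
t=8: X=(1, 4, -5), d=2 → +e2, X_9=(1, 5, -5)

7


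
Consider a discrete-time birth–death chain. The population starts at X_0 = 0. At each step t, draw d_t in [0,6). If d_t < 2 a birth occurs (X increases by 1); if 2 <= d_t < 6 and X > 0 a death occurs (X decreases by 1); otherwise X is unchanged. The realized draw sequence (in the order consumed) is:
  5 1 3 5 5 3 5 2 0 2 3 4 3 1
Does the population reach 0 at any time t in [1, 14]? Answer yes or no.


yes

t=0: X=0, d=5 → hold, X_1=0
t=1: X=0, d=1 → birth, X_2=1
t=2: X=1, d=3 → death, X_3=0
t=3: X=0, d=5 → hold, X_4=0
t=4: X=0, d=5 → hold, X_5=0
t=5: X=0, d=3 → hold, X_6=0
t=6: X=0, d=5 → hold, X_7=0
t=7: X=0, d=2 → hold, X_8=0
t=8: X=0, d=0 → birth, X_9=1
t=9: X=1, d=2 → death, X_10=0
t=10: X=0, d=3 → hold, X_11=0
t=11: X=0, d=4 → hold, X_12=0
t=12: X=0, d=3 → hold, X_13=0
t=13: X=0, d=1 → birth, X_14=1


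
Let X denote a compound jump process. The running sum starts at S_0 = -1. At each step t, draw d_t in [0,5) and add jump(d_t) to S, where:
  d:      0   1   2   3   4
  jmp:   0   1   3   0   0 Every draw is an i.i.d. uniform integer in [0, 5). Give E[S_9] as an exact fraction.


Outcome values over d=0..4: [0, 1, 3, 0, 0]
Σy = 4, Σy² = 10, M = 5
μ = 4/5 = 4/5,  σ² = 10/5 − (4/5)² = 34/25
E[S_9] = -1 + 9·(4/5) = 31/5

31/5


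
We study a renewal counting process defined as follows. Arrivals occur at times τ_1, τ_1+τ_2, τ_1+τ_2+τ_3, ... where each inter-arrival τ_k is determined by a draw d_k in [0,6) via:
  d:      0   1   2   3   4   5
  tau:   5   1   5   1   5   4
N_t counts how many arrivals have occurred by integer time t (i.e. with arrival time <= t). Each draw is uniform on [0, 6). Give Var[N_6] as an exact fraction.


1047329/2125764

Inter-arrival values over d=0..5: [5, 1, 5, 1, 5, 4]
Each d has probability 1/6, so the pmf of τ is: f(1) = 1/3, f(4) = 1/6, f(5) = 1/2
Let p_n(j) = P(N_n = j), with p_0 = [1]. Condition on τ_1: p_n(0) = P(τ > n), and for j >= 1, p_n(j) = Σ_{k<=n} f(k)·p_{n−k}(j−1)
p_1 = [2/3, 1/3]  (j = 0..1)
p_2 = [2/3, 2/9, 1/9]  (j = 0..2)
p_3 = [2/3, 2/9, 2/27, 1/27]  (j = 0..3)
p_4 = [1/2, 7/18, 2/27, 2/81, 1/81]  (j = 0..4)
p_5 = [0, 7/9, 5/27, 2/81, 2/243, 1/243]  (j = 0..5)
p_6 = [0, 4/9, 25/54, 13/162, 2/243, 2/729, 1/729]  (j = 0..6)
E[N_6] = Σ j·p_6(j) = 2429/1458;  E[N_6²] = Σ j²·p_6(j) = 4765/1458
Var[N_6] = 4765/1458 − (2429/1458)² = 1047329/2125764


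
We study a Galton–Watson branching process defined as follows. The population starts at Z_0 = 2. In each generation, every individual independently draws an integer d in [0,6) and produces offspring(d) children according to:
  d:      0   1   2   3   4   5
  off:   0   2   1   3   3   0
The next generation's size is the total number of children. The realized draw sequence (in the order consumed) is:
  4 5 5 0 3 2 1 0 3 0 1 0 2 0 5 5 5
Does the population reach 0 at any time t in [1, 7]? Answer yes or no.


yes

gen 0: Z_0=2, draws=[4, 5], offspring=[3, 0], Z_1=3
gen 1: Z_1=3, draws=[5, 0, 3], offspring=[0, 0, 3], Z_2=3
gen 2: Z_2=3, draws=[2, 1, 0], offspring=[1, 2, 0], Z_3=3
gen 3: Z_3=3, draws=[3, 0, 1], offspring=[3, 0, 2], Z_4=5
gen 4: Z_4=5, draws=[0, 2, 0, 5, 5], offspring=[0, 1, 0, 0, 0], Z_5=1
gen 5: Z_5=1, draws=[5], offspring=[0], Z_6=0
gen 6: Z_6=0, draws=[], offspring=[], Z_7=0


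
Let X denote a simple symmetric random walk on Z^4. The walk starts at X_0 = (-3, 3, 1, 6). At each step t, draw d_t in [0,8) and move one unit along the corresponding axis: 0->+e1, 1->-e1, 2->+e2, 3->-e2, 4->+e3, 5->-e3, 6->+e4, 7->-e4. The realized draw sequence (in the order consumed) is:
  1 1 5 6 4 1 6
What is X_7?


t=0: X=(-3, 3, 1, 6), d=1 → -e1, X_1=(-4, 3, 1, 6)
t=1: X=(-4, 3, 1, 6), d=1 → -e1, X_2=(-5, 3, 1, 6)
t=2: X=(-5, 3, 1, 6), d=5 → -e3, X_3=(-5, 3, 0, 6)
t=3: X=(-5, 3, 0, 6), d=6 → +e4, X_4=(-5, 3, 0, 7)
t=4: X=(-5, 3, 0, 7), d=4 → +e3, X_5=(-5, 3, 1, 7)
t=5: X=(-5, 3, 1, 7), d=1 → -e1, X_6=(-6, 3, 1, 7)
t=6: X=(-6, 3, 1, 7), d=6 → +e4, X_7=(-6, 3, 1, 8)

(-6, 3, 1, 8)


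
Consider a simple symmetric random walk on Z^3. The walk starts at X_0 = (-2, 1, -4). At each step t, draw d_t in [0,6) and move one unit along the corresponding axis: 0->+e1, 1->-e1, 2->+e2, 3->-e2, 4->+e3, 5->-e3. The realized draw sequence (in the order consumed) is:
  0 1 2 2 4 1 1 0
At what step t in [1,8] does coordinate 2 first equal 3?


t=0: X=(-2, 1, -4), d=0 → +e1, X_1=(-1, 1, -4)
t=1: X=(-1, 1, -4), d=1 → -e1, X_2=(-2, 1, -4)
t=2: X=(-2, 1, -4), d=2 → +e2, X_3=(-2, 2, -4)
t=3: X=(-2, 2, -4), d=2 → +e2, X_4=(-2, 3, -4)
t=4: X=(-2, 3, -4), d=4 → +e3, X_5=(-2, 3, -3)
t=5: X=(-2, 3, -3), d=1 → -e1, X_6=(-3, 3, -3)
t=6: X=(-3, 3, -3), d=1 → -e1, X_7=(-4, 3, -3)
t=7: X=(-4, 3, -3), d=0 → +e1, X_8=(-3, 3, -3)

4


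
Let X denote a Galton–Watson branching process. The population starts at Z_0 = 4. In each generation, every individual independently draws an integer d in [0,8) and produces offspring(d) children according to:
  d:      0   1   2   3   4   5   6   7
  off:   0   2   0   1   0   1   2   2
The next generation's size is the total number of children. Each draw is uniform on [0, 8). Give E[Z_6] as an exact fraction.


Outcome values over d=0..7: [0, 2, 0, 1, 0, 1, 2, 2]
Σy = 8, Σy² = 14, M = 8
μ = 8/8 = 1,  σ² = 14/8 − (1)² = 3/4
E[Z_0] = 4
E[Z_1] = 1·E[Z_0] = 4
E[Z_2] = 1·E[Z_1] = 4
E[Z_3] = 1·E[Z_2] = 4
E[Z_4] = 1·E[Z_3] = 4
E[Z_5] = 1·E[Z_4] = 4
E[Z_6] = 1·E[Z_5] = 4

4


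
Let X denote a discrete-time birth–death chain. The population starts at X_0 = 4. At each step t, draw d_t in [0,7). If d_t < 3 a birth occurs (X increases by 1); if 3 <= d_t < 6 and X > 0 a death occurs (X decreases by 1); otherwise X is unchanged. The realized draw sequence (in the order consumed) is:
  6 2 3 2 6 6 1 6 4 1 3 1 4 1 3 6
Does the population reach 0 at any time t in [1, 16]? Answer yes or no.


no

t=0: X=4, d=6 → hold, X_1=4
t=1: X=4, d=2 → birth, X_2=5
t=2: X=5, d=3 → death, X_3=4
t=3: X=4, d=2 → birth, X_4=5
t=4: X=5, d=6 → hold, X_5=5
t=5: X=5, d=6 → hold, X_6=5
t=6: X=5, d=1 → birth, X_7=6
t=7: X=6, d=6 → hold, X_8=6
t=8: X=6, d=4 → death, X_9=5
t=9: X=5, d=1 → birth, X_10=6
t=10: X=6, d=3 → death, X_11=5
t=11: X=5, d=1 → birth, X_12=6
t=12: X=6, d=4 → death, X_13=5
t=13: X=5, d=1 → birth, X_14=6
t=14: X=6, d=3 → death, X_15=5
t=15: X=5, d=6 → hold, X_16=5
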